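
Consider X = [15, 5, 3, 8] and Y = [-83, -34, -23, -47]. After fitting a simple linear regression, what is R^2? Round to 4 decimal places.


Fit the OLS line: b0 = -8.2810, b1 = -4.9637.
SSres = 1.8912.
SStot = 2040.7500.
R^2 = 1 - 1.8912/2040.7500 = 0.9991.

0.9991


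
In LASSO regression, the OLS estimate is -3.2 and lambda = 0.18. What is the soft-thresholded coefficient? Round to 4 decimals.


Absolute value: |-3.2| = 3.2.
Compare to lambda = 0.18.
Since |beta| > lambda, coefficient = sign(beta)*(|beta| - lambda) = -3.0200.

-3.0200


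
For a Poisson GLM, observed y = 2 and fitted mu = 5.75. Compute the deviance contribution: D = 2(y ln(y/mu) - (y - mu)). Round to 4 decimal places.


Compute y*ln(y/mu) = 2*ln(2/5.75) = 2*-1.056053 = -2.112106.
y - mu = -3.75.
D = 2*(-2.112106 - (-3.75)) = 3.275788, which rounds to 3.2758.

3.2758


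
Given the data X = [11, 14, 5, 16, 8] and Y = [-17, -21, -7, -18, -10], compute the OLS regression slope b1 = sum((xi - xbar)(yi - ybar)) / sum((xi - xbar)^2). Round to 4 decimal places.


First compute the means: xbar = 10.8000, ybar = -14.6000.
Then S_xx = sum((xi - xbar)^2) = 78.8000.
S_xy = sum((xi - xbar)(yi - ybar)) = -95.6000.
b1 = S_xy / S_xx = -95.6000 / 78.8000 = -1.2132.

-1.2132


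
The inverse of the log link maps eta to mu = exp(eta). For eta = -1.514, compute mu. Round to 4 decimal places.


mu = exp(eta) = exp(-1.514).
= 0.2200.

0.2200


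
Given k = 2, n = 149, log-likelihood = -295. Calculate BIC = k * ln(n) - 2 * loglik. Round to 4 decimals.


Compute k*ln(n) = 2*ln(149) = 2*5.003946 = 10.007892.
Then -2*loglik = 590.
BIC = 10.007892 + 590 = 600.007892, which rounds to 600.0079.

600.0079


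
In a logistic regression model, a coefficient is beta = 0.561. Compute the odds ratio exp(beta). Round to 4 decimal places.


exp(0.561) = 1.7524.
So the odds ratio is 1.7524.

1.7524


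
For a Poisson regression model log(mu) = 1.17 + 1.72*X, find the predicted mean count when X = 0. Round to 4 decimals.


eta = 1.17 + 1.72 * 0 = 1.1700.
mu = exp(1.1700) = 3.2220.

3.2220


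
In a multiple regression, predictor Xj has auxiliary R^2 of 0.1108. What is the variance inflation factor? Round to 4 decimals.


Denominator: 1 - 0.1108 = 0.8892.
VIF = 1 / 0.8892 = 1.1246.

1.1246


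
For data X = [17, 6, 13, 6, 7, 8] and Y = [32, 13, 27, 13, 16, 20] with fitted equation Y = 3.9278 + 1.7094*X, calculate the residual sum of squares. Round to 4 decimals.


Predicted values from Y = 3.9278 + 1.7094*X.
Residuals: [-0.9876, -1.1842, 0.8500, -1.1842, 0.1064, 2.3970].
SSres = 10.2594.

10.2594


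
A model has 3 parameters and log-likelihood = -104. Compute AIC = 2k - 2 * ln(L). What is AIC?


AIC = 2k - 2*loglik = 2(3) - 2(-104).
= 6 + 208 = 214.

214


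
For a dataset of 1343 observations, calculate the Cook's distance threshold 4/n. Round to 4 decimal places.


Using the rule of thumb:
Threshold = 4 / 1343 = 0.0030.

0.0030


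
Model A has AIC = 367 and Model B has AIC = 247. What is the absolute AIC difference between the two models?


Absolute difference = |367 - 247| = 120.
The model with lower AIC (B) is preferred.

120


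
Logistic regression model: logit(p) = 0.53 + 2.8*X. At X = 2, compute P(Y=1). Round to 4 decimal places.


Linear predictor: z = 0.53 + 2.8 * 2 = 6.1300.
P = 1/(1 + exp(-6.1300)) = 1/(1 + 0.0022) = 0.9978.

0.9978


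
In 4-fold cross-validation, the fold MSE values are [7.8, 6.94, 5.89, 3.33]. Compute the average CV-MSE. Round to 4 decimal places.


Total MSE across folds = 23.9600.
CV-MSE = 23.9600/4 = 5.9900.

5.9900


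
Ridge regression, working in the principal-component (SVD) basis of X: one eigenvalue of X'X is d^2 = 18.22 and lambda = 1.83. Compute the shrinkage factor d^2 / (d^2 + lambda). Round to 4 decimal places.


Denominator = d^2 + lambda = 18.22 + 1.83 = 20.0500.
Shrinkage = 18.22 / 20.0500 = 0.9087.

0.9087


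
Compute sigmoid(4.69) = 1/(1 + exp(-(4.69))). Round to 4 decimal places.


First, exp(-4.6900) = 0.0092.
Then sigma(z) = 1/(1 + 0.0092) = 0.9909.

0.9909


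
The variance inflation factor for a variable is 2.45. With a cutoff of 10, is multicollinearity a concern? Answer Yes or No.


Check: VIF = 2.45 vs threshold = 10.
Since 2.45 < 10, the answer is No.

No


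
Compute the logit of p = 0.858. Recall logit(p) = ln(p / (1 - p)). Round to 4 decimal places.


Compute the odds: 0.858/0.142 = 6.0423.
Take the natural log: ln(6.0423) = 1.7988.

1.7988


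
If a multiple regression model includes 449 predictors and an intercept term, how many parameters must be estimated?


Total coefficients = number of predictors + 1 (for the intercept).
= 449 + 1 = 450.

450


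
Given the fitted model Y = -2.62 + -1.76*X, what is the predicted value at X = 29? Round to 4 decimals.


Substitute X = 29 into the equation:
Y = -2.62 + -1.76 * 29 = -2.62 + -51.0400 = -53.6600.

-53.6600


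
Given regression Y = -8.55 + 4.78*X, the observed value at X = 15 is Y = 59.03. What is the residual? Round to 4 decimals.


Compute yhat = -8.55 + (4.78)(15) = 63.1500.
Residual = actual - predicted = 59.03 - 63.1500 = -4.1200.

-4.1200


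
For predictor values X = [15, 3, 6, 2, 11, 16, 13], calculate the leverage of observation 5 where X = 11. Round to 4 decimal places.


Mean of X: xbar = 9.4286.
SXX = 197.7143.
For X = 11: h = 1/7 + (11 - 9.4286)^2/197.7143 = 0.1553.

0.1553


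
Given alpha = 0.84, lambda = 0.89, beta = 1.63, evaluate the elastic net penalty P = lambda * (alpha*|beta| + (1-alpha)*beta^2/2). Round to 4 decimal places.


L1 component = 0.84 * |1.63| = 1.3692.
L2 component = 0.16 * 1.63^2 / 2 = 0.2126.
Penalty = 0.89 * (1.3692 + 0.2126) = 0.89 * 1.5818 = 1.4078.

1.4078


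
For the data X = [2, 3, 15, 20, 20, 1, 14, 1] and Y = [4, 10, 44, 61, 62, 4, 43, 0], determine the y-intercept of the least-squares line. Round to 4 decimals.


First find the slope: b1 = 3.1089.
Means: xbar = 9.5000, ybar = 28.5000.
b0 = ybar - b1 * xbar = 28.5000 - 3.1089 * 9.5000 = -1.0350.

-1.0350


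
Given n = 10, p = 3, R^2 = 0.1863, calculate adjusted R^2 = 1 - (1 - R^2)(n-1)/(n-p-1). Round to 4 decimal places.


Adjusted R^2 = 1 - (1 - R^2) * (n-1)/(n-p-1).
(1 - R^2) = 0.8137.
(n-1)/(n-p-1) = 9/6.
(1 - R^2) * (n-1) = 0.8137 * 9 = 7.3233.
Divide by (n-p-1): 7.3233 / 6 = 1.2206.
Adj R^2 = 1 - 1.2206 = -0.2206.

-0.2206


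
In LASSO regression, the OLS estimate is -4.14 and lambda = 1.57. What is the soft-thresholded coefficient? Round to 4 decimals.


|beta_OLS| = 4.14.
lambda = 1.57.
Since |beta| > lambda, coefficient = sign(beta)*(|beta| - lambda) = -2.5700.
Result = -2.5700.

-2.5700


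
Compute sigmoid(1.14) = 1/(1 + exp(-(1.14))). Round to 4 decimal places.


exp(-1.1400) = 0.3198.
1 + exp(-z) = 1.3198.
sigmoid = 1/1.3198 = 0.7577.

0.7577


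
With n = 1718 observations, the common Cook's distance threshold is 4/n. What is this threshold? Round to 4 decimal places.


Cook's distance cutoff = 4/n = 4/1718.
= 0.0023.

0.0023


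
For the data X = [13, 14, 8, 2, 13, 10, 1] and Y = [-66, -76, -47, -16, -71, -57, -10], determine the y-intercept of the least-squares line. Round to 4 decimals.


First find the slope: b1 = -4.9233.
Means: xbar = 8.7143, ybar = -49.0000.
b0 = ybar - b1 * xbar = -49.0000 - -4.9233 * 8.7143 = -6.0967.

-6.0967


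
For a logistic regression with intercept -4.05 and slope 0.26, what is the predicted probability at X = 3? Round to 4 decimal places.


Linear predictor: z = -4.05 + 0.26 * 3 = -3.2700.
P = 1/(1 + exp(3.2700)) = 1/(1 + 26.3113) = 0.0366.

0.0366


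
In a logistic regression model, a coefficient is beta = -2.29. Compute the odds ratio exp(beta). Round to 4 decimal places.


exp(-2.29) = 0.1013.
So the odds ratio is 0.1013.

0.1013


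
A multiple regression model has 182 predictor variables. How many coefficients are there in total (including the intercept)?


Each predictor gets one coefficient, plus one intercept.
Total parameters = 182 + 1 = 183.

183


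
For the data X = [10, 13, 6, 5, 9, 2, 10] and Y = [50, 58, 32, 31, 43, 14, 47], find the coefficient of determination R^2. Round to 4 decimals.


Fit the OLS line: b0 = 8.4397, b1 = 3.9259.
SSres = 22.4017.
SStot = 1299.4286.
R^2 = 1 - 22.4017/1299.4286 = 0.9828.

0.9828


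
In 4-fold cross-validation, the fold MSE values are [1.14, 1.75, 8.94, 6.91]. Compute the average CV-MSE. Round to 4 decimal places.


Total MSE across folds = 18.7400.
CV-MSE = 18.7400/4 = 4.6850.

4.6850


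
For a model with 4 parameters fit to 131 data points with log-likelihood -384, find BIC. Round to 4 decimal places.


Compute k*ln(n) = 4*ln(131) = 4*4.875197 = 19.500788.
Then -2*loglik = 768.
BIC = 19.500788 + 768 = 787.500788, which rounds to 787.5008.

787.5008


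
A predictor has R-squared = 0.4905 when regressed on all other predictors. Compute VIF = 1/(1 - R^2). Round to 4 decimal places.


VIF = 1 / (1 - 0.4905).
= 1 / 0.5095 = 1.9627.

1.9627


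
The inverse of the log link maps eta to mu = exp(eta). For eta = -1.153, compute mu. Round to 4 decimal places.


Apply the inverse link:
mu = e^-1.153 = 0.3157.

0.3157


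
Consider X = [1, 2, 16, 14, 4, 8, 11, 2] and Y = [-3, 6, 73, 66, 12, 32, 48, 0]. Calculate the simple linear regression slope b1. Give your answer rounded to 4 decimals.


Calculate xbar = 7.2500, ybar = 29.2500.
S_xx = 241.5000, S_xy = 1236.5000.
Using b1 = S_xy / S_xx = 1236.5000 / 241.5000, we get b1 = 5.1201.

5.1201


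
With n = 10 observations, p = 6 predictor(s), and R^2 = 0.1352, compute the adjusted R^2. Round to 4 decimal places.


Adjusted R^2 = 1 - (1 - R^2) * (n-1)/(n-p-1).
(1 - R^2) = 0.8648.
(n-1)/(n-p-1) = 9/3.
(1 - R^2) * (n-1) = 0.8648 * 9 = 7.7832.
Divide by (n-p-1): 7.7832 / 3 = 2.5944.
Adj R^2 = 1 - 2.5944 = -1.5944.

-1.5944


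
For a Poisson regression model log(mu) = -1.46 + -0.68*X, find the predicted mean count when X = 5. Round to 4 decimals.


eta = -1.46 + -0.68 * 5 = -4.8600.
mu = exp(-4.8600) = 0.0078.

0.0078


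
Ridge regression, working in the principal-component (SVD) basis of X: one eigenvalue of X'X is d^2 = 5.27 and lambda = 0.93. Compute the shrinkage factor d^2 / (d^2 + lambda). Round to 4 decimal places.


Denominator = d^2 + lambda = 5.27 + 0.93 = 6.2000.
Shrinkage = 5.27 / 6.2000 = 0.8500.

0.8500


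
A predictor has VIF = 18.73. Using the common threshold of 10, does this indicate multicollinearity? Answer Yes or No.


The threshold is 10.
VIF = 18.73 is >= 10.
Multicollinearity indication: Yes.

Yes


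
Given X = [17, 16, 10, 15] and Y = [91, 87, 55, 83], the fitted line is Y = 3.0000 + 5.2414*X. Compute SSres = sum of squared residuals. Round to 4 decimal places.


Compute predicted values, then residuals = yi - yhat_i.
Residuals: [-1.1038, 0.1376, -0.4140, 1.3790].
SSres = sum(residual^2) = 3.3103.

3.3103


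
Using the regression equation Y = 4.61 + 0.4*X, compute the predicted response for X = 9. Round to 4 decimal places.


Substitute X = 9 into the equation:
Y = 4.61 + 0.4 * 9 = 4.61 + 3.6000 = 8.2100.

8.2100


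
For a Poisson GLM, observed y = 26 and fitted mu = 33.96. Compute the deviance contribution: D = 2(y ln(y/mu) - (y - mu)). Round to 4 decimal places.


y/mu = 26/33.96 = 0.765607 (approx.), and ln(26/33.96) = -0.267087.
y * ln(y/mu) = 26 * -0.267087 = -6.944262.
y - mu = -7.96.
D = 2 * (-6.944262 - -7.96) = 2.031476, which rounds to 2.0315.

2.0315


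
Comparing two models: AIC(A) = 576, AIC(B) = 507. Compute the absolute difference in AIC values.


Absolute difference = |576 - 507| = 69.
The model with lower AIC (B) is preferred.

69


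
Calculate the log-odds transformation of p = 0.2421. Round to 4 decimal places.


Compute the odds: 0.2421/0.7579 = 0.3194.
Take the natural log: ln(0.3194) = -1.1412.

-1.1412


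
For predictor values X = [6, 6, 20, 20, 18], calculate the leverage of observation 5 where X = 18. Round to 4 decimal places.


Compute xbar = 14.0000 with n = 5 observations.
SXX = 216.0000.
Leverage = 1/5 + (18 - 14.0000)^2/216.0000 = 0.2741.

0.2741


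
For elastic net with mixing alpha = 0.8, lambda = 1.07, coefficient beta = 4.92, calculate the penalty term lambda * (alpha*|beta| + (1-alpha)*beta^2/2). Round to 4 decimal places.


alpha * |beta| = 0.8 * 4.92 = 3.9360.
(1-alpha) * beta^2/2 = 0.2 * 24.2064/2 = 2.4206.
Total = 1.07 * (3.9360 + 2.4206) = 6.8016.

6.8016


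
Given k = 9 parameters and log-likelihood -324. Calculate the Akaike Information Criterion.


AIC = 2*9 - 2*(-324).
= 18 + 648 = 666.

666


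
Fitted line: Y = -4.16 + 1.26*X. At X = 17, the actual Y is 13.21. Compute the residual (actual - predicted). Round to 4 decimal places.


Predicted = -4.16 + 1.26 * 17 = 17.2600.
Residual = 13.21 - 17.2600 = -4.0500.

-4.0500


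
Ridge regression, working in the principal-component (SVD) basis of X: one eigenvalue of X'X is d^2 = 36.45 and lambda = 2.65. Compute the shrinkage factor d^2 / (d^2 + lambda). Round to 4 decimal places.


Compute the denominator: 36.45 + 2.65 = 39.1000.
Shrinkage factor = 36.45 / 39.1000 = 0.9322.

0.9322


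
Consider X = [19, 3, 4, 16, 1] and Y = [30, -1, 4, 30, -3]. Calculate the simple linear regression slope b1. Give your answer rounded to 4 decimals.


The sample means are xbar = 8.6000 and ybar = 12.0000.
Compute S_xx = 273.2000 and S_xy = 544.0000.
Slope b1 = S_xy / S_xx = 544.0000 / 273.2000 = 1.9912.

1.9912


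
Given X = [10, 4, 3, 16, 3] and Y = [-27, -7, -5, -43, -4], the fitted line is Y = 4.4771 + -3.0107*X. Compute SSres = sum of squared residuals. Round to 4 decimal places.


Compute predicted values, then residuals = yi - yhat_i.
Residuals: [-1.3701, 0.5657, -0.4450, 0.6941, 0.5550].
SSres = sum(residual^2) = 3.1850.

3.1850


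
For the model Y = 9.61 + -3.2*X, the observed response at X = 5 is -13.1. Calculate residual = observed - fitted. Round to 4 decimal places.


Compute yhat = 9.61 + (-3.2)(5) = -6.3900.
Residual = actual - predicted = -13.1 - -6.3900 = -6.7100.

-6.7100


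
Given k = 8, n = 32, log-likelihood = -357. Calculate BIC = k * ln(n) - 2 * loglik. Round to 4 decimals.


ln(32) = 3.465736.
k * ln(n) = 8 * 3.465736 = 27.725888.
-2L = 714.
BIC = 27.725888 + 714 = 741.725888, which rounds to 741.7259.

741.7259


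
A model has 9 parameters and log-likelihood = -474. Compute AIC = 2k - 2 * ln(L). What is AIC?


AIC = 2*9 - 2*(-474).
= 18 + 948 = 966.

966


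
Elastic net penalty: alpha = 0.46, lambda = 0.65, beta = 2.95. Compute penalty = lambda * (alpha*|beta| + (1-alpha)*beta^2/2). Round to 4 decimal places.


L1 component = 0.46 * |2.95| = 1.3570.
L2 component = 0.54 * 2.95^2 / 2 = 2.3497.
Penalty = 0.65 * (1.3570 + 2.3497) = 0.65 * 3.7067 = 2.4093.

2.4093


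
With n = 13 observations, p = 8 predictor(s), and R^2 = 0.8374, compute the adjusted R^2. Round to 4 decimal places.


Plug in: Adj R^2 = 1 - (1 - 0.8374) * 12/4.
= 1 - 0.1626 * 12/4
= 1 - 1.9512 / 4
= 1 - 0.4878 = 0.5122.

0.5122


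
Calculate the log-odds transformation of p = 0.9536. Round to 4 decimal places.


The odds are p/(1-p) = 0.9536 / 0.0464 = 20.5517.
logit(p) = ln(20.5517) = 3.0229.

3.0229


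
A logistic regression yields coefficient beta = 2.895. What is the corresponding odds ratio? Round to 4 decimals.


Odds ratio = exp(beta) = exp(2.895).
= 18.0835.

18.0835


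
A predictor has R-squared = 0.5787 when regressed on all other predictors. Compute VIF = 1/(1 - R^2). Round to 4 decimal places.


Using VIF = 1/(1 - R^2_j):
1 - 0.5787 = 0.4213.
VIF = 2.3736.

2.3736


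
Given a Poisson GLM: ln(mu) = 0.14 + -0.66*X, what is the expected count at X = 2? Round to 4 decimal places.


Linear predictor: eta = 0.14 + (-0.66)(2) = -1.1800.
Expected count: mu = exp(-1.1800) = 0.3073.

0.3073


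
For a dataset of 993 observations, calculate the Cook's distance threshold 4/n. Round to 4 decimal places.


Cook's distance cutoff = 4/n = 4/993.
= 0.0040.

0.0040


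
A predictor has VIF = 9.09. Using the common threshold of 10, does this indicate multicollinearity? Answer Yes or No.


The threshold is 10.
VIF = 9.09 is < 10.
Multicollinearity indication: No.

No


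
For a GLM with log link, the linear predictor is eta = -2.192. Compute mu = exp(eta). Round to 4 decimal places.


The inverse log link gives:
mu = exp(-2.192) = 0.1117.

0.1117


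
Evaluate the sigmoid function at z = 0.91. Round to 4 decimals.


First, exp(-0.9100) = 0.4025.
Then sigma(z) = 1/(1 + 0.4025) = 0.7130.

0.7130


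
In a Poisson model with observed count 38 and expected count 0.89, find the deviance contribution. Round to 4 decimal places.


First: ln(38/0.89) = 3.754120.
Then: 38 * 3.754120 = 142.656560.
y - mu = 38 - 0.89 = 37.11.
D = 2(142.656560 - 37.11) = 211.093120, which rounds to 211.0931.

211.0931


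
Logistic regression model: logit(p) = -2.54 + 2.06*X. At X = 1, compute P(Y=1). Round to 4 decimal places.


Compute z = -2.54 + (2.06)(1) = -0.4800.
exp(-z) = 1.6161.
P = 1/(1 + 1.6161) = 0.3823.

0.3823


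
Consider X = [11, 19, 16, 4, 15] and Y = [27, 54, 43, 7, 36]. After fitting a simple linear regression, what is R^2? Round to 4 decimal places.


After computing the OLS fit (b0=-6.1821, b1=3.0448):
SSres = 18.9313, SStot = 1261.2000.
R^2 = 1 - 18.9313/1261.2000 = 0.9850.

0.9850


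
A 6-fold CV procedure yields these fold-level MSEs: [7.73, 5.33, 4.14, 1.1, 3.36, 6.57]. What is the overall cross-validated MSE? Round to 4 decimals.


Total MSE across folds = 28.2300.
CV-MSE = 28.2300/6 = 4.7050.

4.7050


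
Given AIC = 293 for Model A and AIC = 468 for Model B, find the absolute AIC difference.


Absolute difference = |293 - 468| = 175.
The model with lower AIC (A) is preferred.

175


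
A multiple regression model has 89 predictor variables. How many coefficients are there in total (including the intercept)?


Total coefficients = number of predictors + 1 (for the intercept).
= 89 + 1 = 90.

90


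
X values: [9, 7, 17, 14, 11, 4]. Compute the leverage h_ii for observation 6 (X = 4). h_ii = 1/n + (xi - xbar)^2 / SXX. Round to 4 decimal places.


n = 6, xbar = 10.3333.
SXX = sum((xi - xbar)^2) = 111.3333.
h = 1/6 + (4 - 10.3333)^2 / 111.3333 = 0.5269.

0.5269


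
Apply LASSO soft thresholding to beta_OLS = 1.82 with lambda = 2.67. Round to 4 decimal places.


|beta_OLS| = 1.82.
lambda = 2.67.
Since |beta| <= lambda, the coefficient is set to 0.
Result = 0.0000.

0.0000


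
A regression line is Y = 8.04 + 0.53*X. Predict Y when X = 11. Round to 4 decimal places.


Substitute X = 11 into the equation:
Y = 8.04 + 0.53 * 11 = 8.04 + 5.8300 = 13.8700.

13.8700


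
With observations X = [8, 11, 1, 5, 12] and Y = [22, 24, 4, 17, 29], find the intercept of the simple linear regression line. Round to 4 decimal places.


The slope is b1 = 2.0517.
Sample means are xbar = 7.4000 and ybar = 19.2000.
Intercept: b0 = 19.2000 - (2.0517)(7.4000) = 4.0172.

4.0172


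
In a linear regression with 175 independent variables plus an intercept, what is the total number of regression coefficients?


Including the intercept, the model has 175 predictor coefficients + 1 intercept.
Total = 176.

176


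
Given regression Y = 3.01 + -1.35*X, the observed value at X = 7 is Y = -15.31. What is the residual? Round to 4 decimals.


Compute yhat = 3.01 + (-1.35)(7) = -6.4400.
Residual = actual - predicted = -15.31 - -6.4400 = -8.8700.

-8.8700


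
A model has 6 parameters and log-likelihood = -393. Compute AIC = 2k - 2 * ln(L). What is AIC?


AIC = 2*6 - 2*(-393).
= 12 + 786 = 798.

798


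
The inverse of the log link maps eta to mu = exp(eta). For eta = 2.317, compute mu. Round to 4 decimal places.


mu = exp(eta) = exp(2.317).
= 10.1452.

10.1452


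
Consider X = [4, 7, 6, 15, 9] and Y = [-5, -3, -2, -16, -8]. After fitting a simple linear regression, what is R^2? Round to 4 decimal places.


The fitted line is Y = 3.1836 + -1.2175*X.
SSres = 21.8503, SStot = 126.8000.
R^2 = 1 - SSres/SStot = 0.8277.

0.8277


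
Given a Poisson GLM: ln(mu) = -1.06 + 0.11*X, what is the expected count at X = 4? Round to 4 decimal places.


Linear predictor: eta = -1.06 + (0.11)(4) = -0.6200.
Expected count: mu = exp(-0.6200) = 0.5379.

0.5379


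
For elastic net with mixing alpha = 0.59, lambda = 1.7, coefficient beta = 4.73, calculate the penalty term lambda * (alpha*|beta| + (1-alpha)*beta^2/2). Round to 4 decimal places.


alpha * |beta| = 0.59 * 4.73 = 2.7907.
(1-alpha) * beta^2/2 = 0.41 * 22.3729/2 = 4.5864.
Total = 1.7 * (2.7907 + 4.5864) = 12.5411.

12.5411


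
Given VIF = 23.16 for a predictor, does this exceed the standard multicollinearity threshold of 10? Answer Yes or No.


Compare VIF = 23.16 to the threshold of 10.
23.16 >= 10, so the answer is Yes.

Yes


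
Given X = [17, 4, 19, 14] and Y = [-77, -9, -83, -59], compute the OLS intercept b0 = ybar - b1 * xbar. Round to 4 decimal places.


Compute b1 = -5.0376 from the OLS formula.
With xbar = 13.5000 and ybar = -57.0000, the intercept is:
b0 = -57.0000 - -5.0376 * 13.5000 = 11.0075.

11.0075


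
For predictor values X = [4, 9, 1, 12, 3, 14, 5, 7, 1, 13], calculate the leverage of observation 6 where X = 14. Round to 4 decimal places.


Mean of X: xbar = 6.9000.
SXX = 214.9000.
For X = 14: h = 1/10 + (14 - 6.9000)^2/214.9000 = 0.3346.

0.3346


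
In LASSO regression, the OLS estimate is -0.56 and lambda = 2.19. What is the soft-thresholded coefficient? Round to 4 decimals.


Check: |-0.56| = 0.56 vs lambda = 2.19.
Since |beta| <= lambda, the coefficient is set to 0.
Soft-thresholded coefficient = 0.0000.

0.0000


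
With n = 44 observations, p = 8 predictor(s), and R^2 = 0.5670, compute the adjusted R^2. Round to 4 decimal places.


Adjusted R^2 = 1 - (1 - R^2) * (n-1)/(n-p-1).
(1 - R^2) = 0.4330.
(n-1)/(n-p-1) = 43/35.
(1 - R^2) * (n-1) = 0.4330 * 43 = 18.6190.
Divide by (n-p-1): 18.6190 / 35 = 0.5320.
Adj R^2 = 1 - 0.5320 = 0.4680.

0.4680


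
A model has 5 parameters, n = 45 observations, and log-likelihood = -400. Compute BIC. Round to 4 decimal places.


Compute k*ln(n) = 5*ln(45) = 5*3.806662 = 19.033310.
Then -2*loglik = 800.
BIC = 19.033310 + 800 = 819.033310, which rounds to 819.0333.

819.0333


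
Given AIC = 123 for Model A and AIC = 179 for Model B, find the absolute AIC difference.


|AIC_A - AIC_B| = |123 - 179| = 56.
Model A is preferred (lower AIC).

56


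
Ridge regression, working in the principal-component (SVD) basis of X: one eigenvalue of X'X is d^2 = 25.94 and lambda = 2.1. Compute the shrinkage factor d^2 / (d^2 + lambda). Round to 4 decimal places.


Compute the denominator: 25.94 + 2.1 = 28.0400.
Shrinkage factor = 25.94 / 28.0400 = 0.9251.

0.9251


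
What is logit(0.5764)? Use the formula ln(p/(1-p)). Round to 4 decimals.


1 - p = 0.4236.
p/(1-p) = 1.3607.
logit = ln(1.3607) = 0.3080.

0.3080


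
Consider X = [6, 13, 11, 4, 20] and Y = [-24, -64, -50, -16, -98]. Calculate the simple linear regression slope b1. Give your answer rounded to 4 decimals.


Calculate xbar = 10.8000, ybar = -50.4000.
S_xx = 158.8000, S_xy = -828.4000.
Using b1 = S_xy / S_xx = -828.4000 / 158.8000, we get b1 = -5.2166.

-5.2166


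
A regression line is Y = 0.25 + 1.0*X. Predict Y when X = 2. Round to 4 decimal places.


Predicted value:
Y = 0.25 + (1.0)(2) = 0.25 + 2.0000 = 2.2500.

2.2500


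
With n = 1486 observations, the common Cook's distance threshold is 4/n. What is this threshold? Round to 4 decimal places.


Using the rule of thumb:
Threshold = 4 / 1486 = 0.0027.

0.0027


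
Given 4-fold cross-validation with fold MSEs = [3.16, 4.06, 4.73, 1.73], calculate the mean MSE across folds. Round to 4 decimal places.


Total MSE across folds = 13.6800.
CV-MSE = 13.6800/4 = 3.4200.

3.4200


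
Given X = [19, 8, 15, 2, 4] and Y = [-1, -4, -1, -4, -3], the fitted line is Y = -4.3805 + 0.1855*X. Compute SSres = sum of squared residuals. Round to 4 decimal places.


Compute predicted values, then residuals = yi - yhat_i.
Residuals: [-0.1440, -1.1035, 0.5980, 0.0095, 0.6385].
SSres = sum(residual^2) = 2.0038.

2.0038


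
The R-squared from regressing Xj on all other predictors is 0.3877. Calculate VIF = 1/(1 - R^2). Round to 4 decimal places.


Using VIF = 1/(1 - R^2_j):
1 - 0.3877 = 0.6123.
VIF = 1.6332.

1.6332


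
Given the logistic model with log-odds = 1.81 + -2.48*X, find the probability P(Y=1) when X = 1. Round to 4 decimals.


Linear predictor: z = 1.81 + -2.48 * 1 = -0.6700.
P = 1/(1 + exp(0.6700)) = 1/(1 + 1.9542) = 0.3385.

0.3385


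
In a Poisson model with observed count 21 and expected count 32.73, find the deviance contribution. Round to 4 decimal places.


Compute y*ln(y/mu) = 21*ln(21/32.73) = 21*-0.443770 = -9.319170.
y - mu = -11.73.
D = 2*(-9.319170 - (-11.73)) = 4.821660, which rounds to 4.8217.

4.8217


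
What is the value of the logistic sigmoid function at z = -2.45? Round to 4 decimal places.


First, exp(2.4500) = 11.5883.
Then sigma(z) = 1/(1 + 11.5883) = 0.0794.

0.0794


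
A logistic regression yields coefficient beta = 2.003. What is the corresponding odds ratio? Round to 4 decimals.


exp(2.003) = 7.4113.
So the odds ratio is 7.4113.

7.4113


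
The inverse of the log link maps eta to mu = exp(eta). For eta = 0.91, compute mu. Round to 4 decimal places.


mu = exp(eta) = exp(0.91).
= 2.4843.

2.4843


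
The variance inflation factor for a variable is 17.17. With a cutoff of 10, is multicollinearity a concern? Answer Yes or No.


Check: VIF = 17.17 vs threshold = 10.
Since 17.17 >= 10, the answer is Yes.

Yes


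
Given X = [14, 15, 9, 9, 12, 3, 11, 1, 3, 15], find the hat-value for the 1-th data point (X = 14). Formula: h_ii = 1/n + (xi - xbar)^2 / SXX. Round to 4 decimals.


Compute xbar = 9.2000 with n = 10 observations.
SXX = 245.6000.
Leverage = 1/10 + (14 - 9.2000)^2/245.6000 = 0.1938.

0.1938


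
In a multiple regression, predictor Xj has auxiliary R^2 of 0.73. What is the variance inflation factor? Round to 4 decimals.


VIF = 1 / (1 - 0.73).
= 1 / 0.27 = 3.7037.

3.7037


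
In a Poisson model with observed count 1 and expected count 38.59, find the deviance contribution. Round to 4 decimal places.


First: ln(1/38.59) = -3.652993.
Then: 1 * -3.652993 = -3.652993.
y - mu = 1 - 38.59 = -37.59.
D = 2(-3.652993 - -37.59) = 67.874014, which rounds to 67.8740.

67.8740


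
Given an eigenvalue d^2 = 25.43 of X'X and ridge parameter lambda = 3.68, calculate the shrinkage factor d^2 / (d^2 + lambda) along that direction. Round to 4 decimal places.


Denominator = d^2 + lambda = 25.43 + 3.68 = 29.1100.
Shrinkage = 25.43 / 29.1100 = 0.8736.

0.8736


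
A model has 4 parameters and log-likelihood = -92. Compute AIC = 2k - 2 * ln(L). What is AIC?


Compute:
2k = 2*4 = 8.
-2*loglik = -2*(-92) = 184.
AIC = 8 + 184 = 192.

192


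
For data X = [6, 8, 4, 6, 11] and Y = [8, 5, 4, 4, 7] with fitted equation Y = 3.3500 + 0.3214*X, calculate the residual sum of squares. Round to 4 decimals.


Compute predicted values, then residuals = yi - yhat_i.
Residuals: [2.7216, -0.9212, -0.6356, -1.2784, 0.1146].
SSres = sum(residual^2) = 10.3071.

10.3071


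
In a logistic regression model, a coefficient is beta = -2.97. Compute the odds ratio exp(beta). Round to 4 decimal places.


exp(-2.97) = 0.0513.
So the odds ratio is 0.0513.

0.0513


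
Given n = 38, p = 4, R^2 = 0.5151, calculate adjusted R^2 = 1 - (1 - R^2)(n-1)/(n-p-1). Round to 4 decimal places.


Using the formula:
(1 - 0.5151) = 0.4849.
Multiply by 37/33: 0.4849 * 37 = 17.9413, then 17.9413 / 33 = 0.5437.
Adj R^2 = 1 - 0.5437 = 0.4563.

0.4563


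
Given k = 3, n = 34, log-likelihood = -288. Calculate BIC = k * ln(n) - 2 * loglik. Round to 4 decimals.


ln(34) = 3.526361.
k * ln(n) = 3 * 3.526361 = 10.579083.
-2L = 576.
BIC = 10.579083 + 576 = 586.579083, which rounds to 586.5791.

586.5791


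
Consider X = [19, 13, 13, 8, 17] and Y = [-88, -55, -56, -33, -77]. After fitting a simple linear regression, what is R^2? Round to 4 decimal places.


After computing the OLS fit (b0=8.5889, b1=-5.0278):
SSres = 6.7444, SStot = 1826.8000.
R^2 = 1 - 6.7444/1826.8000 = 0.9963.

0.9963


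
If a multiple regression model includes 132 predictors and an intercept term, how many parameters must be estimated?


Including the intercept, the model has 132 predictor coefficients + 1 intercept.
Total = 133.

133


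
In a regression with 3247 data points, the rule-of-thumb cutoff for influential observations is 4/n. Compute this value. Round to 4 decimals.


Using the rule of thumb:
Threshold = 4 / 3247 = 0.0012.

0.0012


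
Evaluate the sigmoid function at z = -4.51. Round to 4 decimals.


exp(4.5100) = 90.9218.
1 + exp(-z) = 91.9218.
sigmoid = 1/91.9218 = 0.0109.

0.0109


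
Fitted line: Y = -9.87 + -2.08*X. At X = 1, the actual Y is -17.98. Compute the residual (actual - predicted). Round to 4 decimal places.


Predicted = -9.87 + -2.08 * 1 = -11.9500.
Residual = -17.98 - -11.9500 = -6.0300.

-6.0300


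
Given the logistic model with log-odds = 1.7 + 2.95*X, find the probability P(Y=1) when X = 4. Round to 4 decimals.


Linear predictor: z = 1.7 + 2.95 * 4 = 13.5000.
P = 1/(1 + exp(-13.5000)) = 1/(1 + 0.0000) = 1.0000.

1.0000


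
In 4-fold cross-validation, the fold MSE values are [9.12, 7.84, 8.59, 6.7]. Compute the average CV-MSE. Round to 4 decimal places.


Add all fold MSEs: 32.2500.
Divide by k = 4: 32.2500/4 = 8.0625.

8.0625


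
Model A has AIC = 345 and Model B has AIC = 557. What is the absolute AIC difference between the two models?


|AIC_A - AIC_B| = |345 - 557| = 212.
Model A is preferred (lower AIC).

212


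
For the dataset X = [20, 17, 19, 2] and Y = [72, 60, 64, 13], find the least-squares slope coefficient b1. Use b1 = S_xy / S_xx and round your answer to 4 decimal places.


First compute the means: xbar = 14.5000, ybar = 52.2500.
Then S_xx = sum((xi - xbar)^2) = 213.0000.
S_xy = sum((xi - xbar)(yi - ybar)) = 671.5000.
b1 = S_xy / S_xx = 671.5000 / 213.0000 = 3.1526.

3.1526


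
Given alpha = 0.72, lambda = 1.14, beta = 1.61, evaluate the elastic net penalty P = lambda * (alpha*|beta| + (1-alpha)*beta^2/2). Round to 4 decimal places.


alpha * |beta| = 0.72 * 1.61 = 1.1592.
(1-alpha) * beta^2/2 = 0.28 * 2.5921/2 = 0.3629.
Total = 1.14 * (1.1592 + 0.3629) = 1.7352.

1.7352


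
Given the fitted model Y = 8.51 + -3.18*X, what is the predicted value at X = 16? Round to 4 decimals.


Predicted value:
Y = 8.51 + (-3.18)(16) = 8.51 + -50.8800 = -42.3700.

-42.3700


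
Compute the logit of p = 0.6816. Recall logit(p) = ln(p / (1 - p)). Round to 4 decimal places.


1 - p = 0.3184.
p/(1-p) = 2.1407.
logit = ln(2.1407) = 0.7611.

0.7611


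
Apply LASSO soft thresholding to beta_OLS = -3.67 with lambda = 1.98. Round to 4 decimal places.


Check: |-3.67| = 3.67 vs lambda = 1.98.
Since |beta| > lambda, coefficient = sign(beta)*(|beta| - lambda) = -1.6900.
Soft-thresholded coefficient = -1.6900.

-1.6900


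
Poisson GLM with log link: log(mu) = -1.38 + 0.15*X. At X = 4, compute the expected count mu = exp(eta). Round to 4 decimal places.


Linear predictor: eta = -1.38 + (0.15)(4) = -0.7800.
Expected count: mu = exp(-0.7800) = 0.4584.

0.4584


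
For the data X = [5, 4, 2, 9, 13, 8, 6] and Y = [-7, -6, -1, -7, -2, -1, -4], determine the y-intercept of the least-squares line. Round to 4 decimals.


The slope is b1 = 0.0755.
Sample means are xbar = 6.7143 and ybar = -4.0000.
Intercept: b0 = -4.0000 - (0.0755)(6.7143) = -4.5072.

-4.5072


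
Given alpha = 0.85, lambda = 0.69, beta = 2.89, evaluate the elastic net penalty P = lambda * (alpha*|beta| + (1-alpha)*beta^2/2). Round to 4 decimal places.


Compute:
L1 = 0.85 * 2.89 = 2.4565.
L2 = 0.15 * 2.89^2 / 2 = 0.6264.
Penalty = 0.69 * (2.4565 + 0.6264) = 2.1272.

2.1272


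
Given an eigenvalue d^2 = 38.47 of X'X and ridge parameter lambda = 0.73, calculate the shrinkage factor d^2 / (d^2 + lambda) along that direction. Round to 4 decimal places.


Compute the denominator: 38.47 + 0.73 = 39.2000.
Shrinkage factor = 38.47 / 39.2000 = 0.9814.

0.9814


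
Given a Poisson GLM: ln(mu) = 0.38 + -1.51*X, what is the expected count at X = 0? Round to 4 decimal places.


eta = 0.38 + -1.51 * 0 = 0.3800.
mu = exp(0.3800) = 1.4623.

1.4623


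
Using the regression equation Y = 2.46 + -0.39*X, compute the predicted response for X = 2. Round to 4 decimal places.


Predicted value:
Y = 2.46 + (-0.39)(2) = 2.46 + -0.7800 = 1.6800.

1.6800


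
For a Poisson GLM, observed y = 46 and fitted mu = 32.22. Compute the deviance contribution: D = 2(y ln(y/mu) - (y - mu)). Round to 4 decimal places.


Compute y*ln(y/mu) = 46*ln(46/32.22) = 46*0.356054 = 16.378484.
y - mu = 13.78.
D = 2*(16.378484 - (13.78)) = 5.196968, which rounds to 5.1970.

5.1970


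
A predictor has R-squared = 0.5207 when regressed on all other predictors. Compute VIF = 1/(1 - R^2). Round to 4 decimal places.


VIF = 1 / (1 - 0.5207).
= 1 / 0.4793 = 2.0864.

2.0864


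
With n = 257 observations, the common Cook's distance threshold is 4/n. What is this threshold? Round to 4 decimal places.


Cook's distance cutoff = 4/n = 4/257.
= 0.0156.

0.0156


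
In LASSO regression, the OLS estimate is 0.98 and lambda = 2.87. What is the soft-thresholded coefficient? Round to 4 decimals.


Absolute value: |0.98| = 0.98.
Compare to lambda = 2.87.
Since |beta| <= lambda, the coefficient is set to 0.

0.0000


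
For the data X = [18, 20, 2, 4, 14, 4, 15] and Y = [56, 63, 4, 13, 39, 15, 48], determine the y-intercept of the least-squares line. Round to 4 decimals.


First find the slope: b1 = 3.1018.
Means: xbar = 11.0000, ybar = 34.0000.
b0 = ybar - b1 * xbar = 34.0000 - 3.1018 * 11.0000 = -0.1198.

-0.1198


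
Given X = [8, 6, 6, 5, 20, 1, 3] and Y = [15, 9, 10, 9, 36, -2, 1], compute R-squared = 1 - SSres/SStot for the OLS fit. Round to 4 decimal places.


After computing the OLS fit (b0=-2.7957, b1=1.9912):
SSres = 14.8396, SStot = 918.8571.
R^2 = 1 - 14.8396/918.8571 = 0.9838.

0.9838


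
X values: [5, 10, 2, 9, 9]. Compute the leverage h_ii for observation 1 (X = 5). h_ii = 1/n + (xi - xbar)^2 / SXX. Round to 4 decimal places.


n = 5, xbar = 7.0000.
SXX = sum((xi - xbar)^2) = 46.0000.
h = 1/5 + (5 - 7.0000)^2 / 46.0000 = 0.2870.

0.2870


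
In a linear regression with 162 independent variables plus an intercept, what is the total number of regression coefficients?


Including the intercept, the model has 162 predictor coefficients + 1 intercept.
Total = 163.

163


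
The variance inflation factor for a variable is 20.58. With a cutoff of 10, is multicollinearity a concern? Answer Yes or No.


Check: VIF = 20.58 vs threshold = 10.
Since 20.58 >= 10, the answer is Yes.

Yes


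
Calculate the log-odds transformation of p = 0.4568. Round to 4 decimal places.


Compute the odds: 0.4568/0.5432 = 0.8409.
Take the natural log: ln(0.8409) = -0.1732.

-0.1732


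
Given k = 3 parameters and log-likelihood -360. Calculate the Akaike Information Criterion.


AIC = 2*3 - 2*(-360).
= 6 + 720 = 726.

726


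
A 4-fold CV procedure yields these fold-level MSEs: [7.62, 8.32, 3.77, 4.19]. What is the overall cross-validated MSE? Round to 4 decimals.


Total MSE across folds = 23.9000.
CV-MSE = 23.9000/4 = 5.9750.

5.9750


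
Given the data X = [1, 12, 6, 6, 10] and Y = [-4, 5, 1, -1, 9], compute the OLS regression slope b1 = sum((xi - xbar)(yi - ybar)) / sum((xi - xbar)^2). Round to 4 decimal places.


Calculate xbar = 7.0000, ybar = 2.0000.
S_xx = 72.0000, S_xy = 76.0000.
Using b1 = S_xy / S_xx = 76.0000 / 72.0000, we get b1 = 1.0556.

1.0556


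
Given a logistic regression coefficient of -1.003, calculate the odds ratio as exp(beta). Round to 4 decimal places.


The odds ratio is computed as:
OR = e^(-1.003) = 0.3668.

0.3668


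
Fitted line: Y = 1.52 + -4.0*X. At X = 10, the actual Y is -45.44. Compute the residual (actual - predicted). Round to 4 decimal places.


Compute yhat = 1.52 + (-4.0)(10) = -38.4800.
Residual = actual - predicted = -45.44 - -38.4800 = -6.9600.

-6.9600


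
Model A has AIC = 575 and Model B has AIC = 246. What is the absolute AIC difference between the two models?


Compute |575 - 246| = 329.
Model B has the smaller AIC.

329


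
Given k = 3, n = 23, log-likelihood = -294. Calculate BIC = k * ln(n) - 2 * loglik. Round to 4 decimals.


ln(23) = 3.135494.
k * ln(n) = 3 * 3.135494 = 9.406482.
-2L = 588.
BIC = 9.406482 + 588 = 597.406482, which rounds to 597.4065.

597.4065


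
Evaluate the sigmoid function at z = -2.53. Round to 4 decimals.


exp(2.5300) = 12.5535.
1 + exp(-z) = 13.5535.
sigmoid = 1/13.5535 = 0.0738.

0.0738


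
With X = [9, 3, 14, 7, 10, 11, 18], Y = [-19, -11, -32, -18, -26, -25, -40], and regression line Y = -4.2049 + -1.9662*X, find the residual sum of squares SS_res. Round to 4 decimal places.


Predicted values from Y = -4.2049 + -1.9662*X.
Residuals: [2.9007, -0.8965, -0.2683, -0.0317, -2.1331, 0.8331, -0.4035].
SSres = 14.6977.

14.6977


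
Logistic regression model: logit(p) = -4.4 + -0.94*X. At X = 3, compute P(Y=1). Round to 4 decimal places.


z = -4.4 + -0.94 * 3 = -7.2200.
Sigmoid: P = 1 / (1 + exp(7.2200)) = 0.0007.

0.0007


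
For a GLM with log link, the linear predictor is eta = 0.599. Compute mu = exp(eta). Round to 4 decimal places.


The inverse log link gives:
mu = exp(0.599) = 1.8203.

1.8203


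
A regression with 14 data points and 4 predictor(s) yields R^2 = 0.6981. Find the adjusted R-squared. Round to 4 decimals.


Using the formula:
(1 - 0.6981) = 0.3019.
Multiply by 13/9: 0.3019 * 13 = 3.9247, then 3.9247 / 9 = 0.4361.
Adj R^2 = 1 - 0.4361 = 0.5639.

0.5639


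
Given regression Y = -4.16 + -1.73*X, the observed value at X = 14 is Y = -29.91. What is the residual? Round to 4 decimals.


Predicted = -4.16 + -1.73 * 14 = -28.3800.
Residual = -29.91 - -28.3800 = -1.5300.

-1.5300


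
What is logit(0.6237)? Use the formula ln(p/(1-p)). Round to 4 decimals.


1 - p = 0.3763.
p/(1-p) = 1.6575.
logit = ln(1.6575) = 0.5053.

0.5053


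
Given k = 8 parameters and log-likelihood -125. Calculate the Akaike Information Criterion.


Compute:
2k = 2*8 = 16.
-2*loglik = -2*(-125) = 250.
AIC = 16 + 250 = 266.

266


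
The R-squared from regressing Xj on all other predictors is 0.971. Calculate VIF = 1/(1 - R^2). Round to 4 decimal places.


Using VIF = 1/(1 - R^2_j):
1 - 0.971 = 0.029.
VIF = 34.4828.

34.4828


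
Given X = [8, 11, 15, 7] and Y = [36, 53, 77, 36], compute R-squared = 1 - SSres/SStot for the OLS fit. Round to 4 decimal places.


Fit the OLS line: b0 = -4.3871, b1 = 5.3548.
SSres = 17.8710.
SStot = 1129.0000.
R^2 = 1 - 17.8710/1129.0000 = 0.9842.

0.9842


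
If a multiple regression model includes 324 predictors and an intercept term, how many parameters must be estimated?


Including the intercept, the model has 324 predictor coefficients + 1 intercept.
Total = 325.

325


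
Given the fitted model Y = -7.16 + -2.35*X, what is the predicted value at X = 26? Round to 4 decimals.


Plug X = 26 into Y = -7.16 + -2.35*X:
Y = -7.16 + -61.1000 = -68.2600.

-68.2600


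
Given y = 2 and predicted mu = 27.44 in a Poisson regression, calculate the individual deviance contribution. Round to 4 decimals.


y/mu = 2/27.44 = 0.072886 (approx.), and ln(2/27.44) = -2.618855.
y * ln(y/mu) = 2 * -2.618855 = -5.237710.
y - mu = -25.44.
D = 2 * (-5.237710 - -25.44) = 40.404580, which rounds to 40.4046.

40.4046
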